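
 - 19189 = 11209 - 30398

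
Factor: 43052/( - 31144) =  - 2^( - 1 )*17^(-1)*47^1 = - 47/34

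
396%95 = 16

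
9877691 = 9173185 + 704506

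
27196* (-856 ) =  - 23279776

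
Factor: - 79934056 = -2^3*9991757^1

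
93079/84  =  13297/12  =  1108.08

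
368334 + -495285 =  - 126951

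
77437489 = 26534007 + 50903482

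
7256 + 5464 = 12720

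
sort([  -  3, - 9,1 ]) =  [-9, - 3 , 1 ]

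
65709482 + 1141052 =66850534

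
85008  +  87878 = 172886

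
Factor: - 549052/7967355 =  - 2^2*3^(-1) * 5^( - 1) * 7^1*11^( -1)*109^( - 1 )*443^( -1)*19609^1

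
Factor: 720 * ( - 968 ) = -2^7*3^2*5^1*11^2 =- 696960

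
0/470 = 0 = 0.00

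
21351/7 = 3050 + 1/7 = 3050.14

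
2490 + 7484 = 9974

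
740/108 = 185/27 = 6.85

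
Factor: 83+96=179 = 179^1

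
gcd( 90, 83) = 1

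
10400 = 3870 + 6530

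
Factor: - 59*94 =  - 5546 =-2^1 * 47^1*59^1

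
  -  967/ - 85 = 967/85  =  11.38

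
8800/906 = 4400/453= 9.71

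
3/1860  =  1/620= 0.00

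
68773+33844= 102617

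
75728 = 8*9466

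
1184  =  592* 2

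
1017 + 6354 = 7371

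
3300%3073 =227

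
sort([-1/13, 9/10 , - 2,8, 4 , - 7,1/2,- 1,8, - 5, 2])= [ - 7, - 5,-2,-1,  -  1/13, 1/2, 9/10, 2,  4, 8,8] 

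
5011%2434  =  143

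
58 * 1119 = 64902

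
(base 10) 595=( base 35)h0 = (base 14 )307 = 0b1001010011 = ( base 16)253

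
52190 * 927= 48380130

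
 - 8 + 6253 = 6245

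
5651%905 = 221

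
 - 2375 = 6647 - 9022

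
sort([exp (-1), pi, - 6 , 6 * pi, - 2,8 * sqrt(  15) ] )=[ - 6, - 2,exp( - 1), pi, 6*pi , 8* sqrt(15 )]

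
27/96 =9/32=0.28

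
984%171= 129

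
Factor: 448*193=86464=2^6*7^1*193^1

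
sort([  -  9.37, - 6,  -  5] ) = [ - 9.37, - 6, - 5] 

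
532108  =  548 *971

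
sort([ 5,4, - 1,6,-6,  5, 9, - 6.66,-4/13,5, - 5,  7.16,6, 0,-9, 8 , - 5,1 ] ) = [ - 9 , - 6.66,-6, - 5, - 5, - 1, - 4/13,0, 1 , 4, 5,5,5 , 6, 6,7.16,8,9] 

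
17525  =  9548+7977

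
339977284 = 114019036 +225958248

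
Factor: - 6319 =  - 71^1*89^1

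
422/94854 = 211/47427 = 0.00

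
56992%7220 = 6452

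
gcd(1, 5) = 1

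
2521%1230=61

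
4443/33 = 1481/11= 134.64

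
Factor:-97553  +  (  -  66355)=- 2^2* 3^2*29^1*157^1 = -  163908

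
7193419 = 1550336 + 5643083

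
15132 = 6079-  -  9053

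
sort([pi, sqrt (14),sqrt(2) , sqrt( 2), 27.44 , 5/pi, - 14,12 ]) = [-14, sqrt( 2), sqrt(2 ), 5/pi,pi,sqrt(14),12,27.44 ] 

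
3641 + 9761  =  13402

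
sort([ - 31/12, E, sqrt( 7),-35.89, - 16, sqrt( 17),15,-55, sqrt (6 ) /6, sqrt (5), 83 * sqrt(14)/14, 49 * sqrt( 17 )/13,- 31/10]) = [ - 55 , - 35.89,  -  16,  -  31/10, - 31/12,sqrt(6)/6, sqrt(5), sqrt( 7),  E, sqrt( 17 ), 15, 49 * sqrt( 17)/13,83*sqrt(14)/14 ]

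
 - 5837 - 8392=-14229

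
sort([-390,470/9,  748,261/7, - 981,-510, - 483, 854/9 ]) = [ - 981, - 510,  -  483, - 390  ,  261/7,470/9, 854/9,748]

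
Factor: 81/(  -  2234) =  - 2^( - 1) * 3^4*1117^( - 1)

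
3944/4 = 986 =986.00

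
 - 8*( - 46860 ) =374880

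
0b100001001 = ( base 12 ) 1A1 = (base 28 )9D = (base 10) 265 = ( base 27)9m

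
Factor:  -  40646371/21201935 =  - 5^( - 1 )*17^1*29^2*47^( - 1)*83^( - 1 )*1087^(-1)*2843^1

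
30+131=161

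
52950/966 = 8825/161 = 54.81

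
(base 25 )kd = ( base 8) 1001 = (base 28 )I9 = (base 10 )513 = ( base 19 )180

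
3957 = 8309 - 4352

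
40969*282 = 11553258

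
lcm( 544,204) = 1632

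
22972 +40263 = 63235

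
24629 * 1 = 24629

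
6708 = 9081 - 2373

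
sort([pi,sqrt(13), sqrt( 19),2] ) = [2, pi, sqrt(13), sqrt( 19)] 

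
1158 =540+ 618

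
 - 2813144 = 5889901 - 8703045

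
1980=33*60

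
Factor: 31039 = 31039^1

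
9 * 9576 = 86184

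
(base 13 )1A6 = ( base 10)305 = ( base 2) 100110001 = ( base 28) AP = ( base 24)CH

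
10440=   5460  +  4980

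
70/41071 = 70/41071 = 0.00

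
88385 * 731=64609435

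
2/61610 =1/30805 = 0.00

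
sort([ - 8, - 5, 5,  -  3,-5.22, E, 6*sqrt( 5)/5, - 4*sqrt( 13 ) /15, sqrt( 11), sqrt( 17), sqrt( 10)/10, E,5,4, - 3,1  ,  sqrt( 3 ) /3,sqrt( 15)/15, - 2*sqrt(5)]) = [  -  8,  -  5.22, - 5, - 2*sqrt( 5 ), - 3,-3, - 4*sqrt( 13 ) /15 , sqrt( 15)/15, sqrt( 10)/10, sqrt(3)/3, 1,  6*sqrt ( 5)/5,E , E,sqrt( 11),4,sqrt ( 17 ), 5, 5]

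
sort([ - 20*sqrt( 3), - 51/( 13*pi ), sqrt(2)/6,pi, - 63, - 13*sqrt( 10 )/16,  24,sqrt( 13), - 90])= [ - 90, -63, -20*sqrt(3), - 13*sqrt(10)/16, - 51/(13*pi),  sqrt( 2)/6,pi  ,  sqrt ( 13), 24] 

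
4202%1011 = 158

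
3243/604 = 3243/604 = 5.37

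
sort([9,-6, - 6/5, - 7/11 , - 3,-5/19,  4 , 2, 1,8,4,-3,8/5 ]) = [ - 6, -3,-3, - 6/5,  -  7/11 ,  -  5/19,  1,  8/5,2,4, 4, 8,  9] 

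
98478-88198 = 10280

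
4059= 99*41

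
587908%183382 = 37762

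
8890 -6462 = 2428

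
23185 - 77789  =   - 54604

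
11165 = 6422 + 4743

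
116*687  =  79692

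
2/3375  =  2/3375 = 0.00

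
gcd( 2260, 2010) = 10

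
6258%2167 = 1924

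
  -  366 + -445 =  - 811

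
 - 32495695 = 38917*(  -  835) 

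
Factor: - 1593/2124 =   -  2^ ( - 2)*3^1 = -  3/4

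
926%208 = 94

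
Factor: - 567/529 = - 3^4*7^1*23^(  -  2)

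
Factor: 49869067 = 29^1*1719623^1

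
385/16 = 385/16 =24.06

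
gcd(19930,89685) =9965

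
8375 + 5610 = 13985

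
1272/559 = 2+ 154/559 = 2.28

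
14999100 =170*88230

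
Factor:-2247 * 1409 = -3166023  =  -3^1*7^1* 107^1*1409^1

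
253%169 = 84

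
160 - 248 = -88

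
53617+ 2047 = 55664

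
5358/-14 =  - 2679/7 = - 382.71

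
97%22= 9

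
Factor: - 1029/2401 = -3^1*7^(  -  1) = - 3/7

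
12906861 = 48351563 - 35444702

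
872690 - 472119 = 400571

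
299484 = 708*423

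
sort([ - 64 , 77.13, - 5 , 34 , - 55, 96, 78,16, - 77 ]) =[ - 77 ,  -  64, - 55, - 5,16,34,77.13, 78,  96]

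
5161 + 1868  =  7029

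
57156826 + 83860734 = 141017560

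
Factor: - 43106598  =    -  2^1*3^2*101^1*131^1*181^1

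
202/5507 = 202/5507 = 0.04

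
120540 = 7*17220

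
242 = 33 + 209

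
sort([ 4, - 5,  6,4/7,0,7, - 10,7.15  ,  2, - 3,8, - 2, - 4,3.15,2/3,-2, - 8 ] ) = [ - 10,  -  8, - 5 ,  -  4,-3, - 2 ,- 2,0,4/7,  2/3, 2, 3.15,4,6, 7,7.15, 8 ]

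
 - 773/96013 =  - 1+95240/96013 =- 0.01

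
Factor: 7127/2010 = 2^( - 1 ) * 3^ (-1 ) * 5^( - 1 )*67^ (-1) * 7127^1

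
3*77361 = 232083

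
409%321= 88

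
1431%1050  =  381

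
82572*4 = 330288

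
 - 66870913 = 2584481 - 69455394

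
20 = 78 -58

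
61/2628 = 61/2628 = 0.02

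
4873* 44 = 214412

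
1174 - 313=861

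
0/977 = 0 = 0.00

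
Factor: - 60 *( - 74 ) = 4440 =2^3*3^1 * 5^1 * 37^1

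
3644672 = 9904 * 368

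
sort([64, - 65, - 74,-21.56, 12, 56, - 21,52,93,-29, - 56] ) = [ - 74 , - 65, - 56, - 29, - 21.56 , - 21,12,52, 56,  64,  93] 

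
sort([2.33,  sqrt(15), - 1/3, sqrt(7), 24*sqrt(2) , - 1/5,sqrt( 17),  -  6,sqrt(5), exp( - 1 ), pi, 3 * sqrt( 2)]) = [ - 6, - 1/3 , -1/5 , exp( - 1),sqrt( 5), 2.33,  sqrt( 7 ), pi , sqrt(15), sqrt(17),3*sqrt(  2),  24 *sqrt( 2)]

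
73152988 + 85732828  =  158885816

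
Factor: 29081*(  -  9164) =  - 2^2 * 13^1* 29^1 * 79^1*2237^1 = - 266498284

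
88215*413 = 36432795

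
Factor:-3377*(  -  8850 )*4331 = 2^1*3^1*5^2 * 11^1  *59^1*61^1* 71^1*307^1 = 129438214950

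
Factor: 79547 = 13^1*29^1*211^1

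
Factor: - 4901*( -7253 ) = 13^2 * 29^1 * 7253^1 = 35546953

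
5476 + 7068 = 12544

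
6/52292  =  3/26146  =  0.00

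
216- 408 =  - 192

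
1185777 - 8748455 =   -  7562678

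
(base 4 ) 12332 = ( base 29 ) FB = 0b110111110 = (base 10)446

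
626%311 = 4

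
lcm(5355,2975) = 26775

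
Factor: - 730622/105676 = - 2^(  -  1)*29^(-1 )*401^1 = -  401/58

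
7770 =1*7770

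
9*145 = 1305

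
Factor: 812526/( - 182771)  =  -2^1*3^1 * 11^1*13^1 *193^( - 1 ) = -  858/193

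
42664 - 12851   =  29813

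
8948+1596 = 10544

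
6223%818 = 497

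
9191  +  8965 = 18156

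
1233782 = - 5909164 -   -  7142946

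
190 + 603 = 793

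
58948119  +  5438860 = 64386979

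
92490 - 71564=20926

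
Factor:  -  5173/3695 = -5^( - 1) * 7^1=- 7/5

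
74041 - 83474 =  - 9433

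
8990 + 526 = 9516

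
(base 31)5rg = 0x161a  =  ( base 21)ch9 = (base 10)5658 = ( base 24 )9JI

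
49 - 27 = 22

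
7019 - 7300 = - 281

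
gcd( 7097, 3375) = 1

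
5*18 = 90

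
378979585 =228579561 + 150400024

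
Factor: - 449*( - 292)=2^2*73^1 * 449^1=131108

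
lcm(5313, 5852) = 403788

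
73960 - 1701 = 72259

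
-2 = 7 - 9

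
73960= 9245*8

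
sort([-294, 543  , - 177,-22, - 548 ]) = [ - 548,  -  294,-177, - 22,543 ] 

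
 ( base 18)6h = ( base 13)98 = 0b1111101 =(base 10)125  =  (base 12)a5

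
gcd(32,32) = 32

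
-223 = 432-655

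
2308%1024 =260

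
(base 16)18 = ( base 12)20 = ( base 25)O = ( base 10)24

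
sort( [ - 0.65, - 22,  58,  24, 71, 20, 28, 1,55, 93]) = [ - 22, - 0.65, 1, 20, 24, 28,55,58, 71, 93]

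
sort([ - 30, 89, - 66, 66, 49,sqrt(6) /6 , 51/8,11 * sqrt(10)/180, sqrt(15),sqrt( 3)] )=[ - 66  , - 30,11  *sqrt( 10)/180,sqrt(6 ) /6,sqrt( 3), sqrt(15),  51/8, 49, 66, 89 ]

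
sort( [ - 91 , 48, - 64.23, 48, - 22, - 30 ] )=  [ - 91, - 64.23, - 30,-22,48, 48] 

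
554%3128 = 554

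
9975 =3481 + 6494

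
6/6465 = 2/2155  =  0.00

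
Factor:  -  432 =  - 2^4*3^3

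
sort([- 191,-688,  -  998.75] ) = [ - 998.75 , - 688, - 191]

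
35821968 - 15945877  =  19876091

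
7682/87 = 88 + 26/87 = 88.30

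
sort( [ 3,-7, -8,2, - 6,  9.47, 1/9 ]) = [  -  8 , - 7, - 6, 1/9,2, 3 , 9.47 ]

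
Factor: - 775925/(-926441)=5^2*41^1 * 251^( - 1)*757^1*3691^( - 1)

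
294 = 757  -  463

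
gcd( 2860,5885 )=55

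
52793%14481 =9350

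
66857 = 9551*7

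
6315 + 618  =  6933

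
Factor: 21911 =21911^1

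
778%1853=778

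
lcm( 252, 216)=1512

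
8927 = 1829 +7098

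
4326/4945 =4326/4945 = 0.87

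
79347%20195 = 18762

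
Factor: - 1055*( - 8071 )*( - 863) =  - 7348363015  =  - 5^1*7^1*211^1 * 863^1*1153^1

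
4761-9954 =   -  5193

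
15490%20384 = 15490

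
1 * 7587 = 7587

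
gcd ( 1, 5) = 1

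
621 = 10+611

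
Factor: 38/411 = 2^1*3^( - 1)*19^1 * 137^( - 1)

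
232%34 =28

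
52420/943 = 55 + 555/943 = 55.59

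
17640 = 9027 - -8613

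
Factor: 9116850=2^1*3^1*5^2*60779^1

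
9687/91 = 9687/91 =106.45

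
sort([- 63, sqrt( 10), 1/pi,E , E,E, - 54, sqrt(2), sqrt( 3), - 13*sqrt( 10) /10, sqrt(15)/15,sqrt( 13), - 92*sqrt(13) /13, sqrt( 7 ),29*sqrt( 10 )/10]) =[-63,-54, - 92*sqrt(13)/13,-13*sqrt( 10 )/10, sqrt( 15)/15, 1/pi, sqrt( 2),sqrt( 3), sqrt ( 7),E, E, E, sqrt (10), sqrt(13), 29*sqrt( 10 ) /10 ] 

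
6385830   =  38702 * 165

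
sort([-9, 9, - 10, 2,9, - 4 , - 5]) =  [ - 10  ,  -  9  , - 5, - 4,2, 9, 9]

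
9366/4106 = 2  +  577/2053=2.28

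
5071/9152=461/832 = 0.55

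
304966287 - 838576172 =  - 533609885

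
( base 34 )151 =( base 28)1JB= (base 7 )3604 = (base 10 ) 1327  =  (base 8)2457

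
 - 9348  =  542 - 9890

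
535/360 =1 + 35/72 = 1.49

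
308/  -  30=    - 11  +  11/15 = - 10.27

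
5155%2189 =777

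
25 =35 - 10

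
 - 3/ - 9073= 3/9073 = 0.00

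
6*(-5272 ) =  - 31632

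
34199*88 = 3009512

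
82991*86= 7137226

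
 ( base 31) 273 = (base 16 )85e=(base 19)5HE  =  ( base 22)498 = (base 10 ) 2142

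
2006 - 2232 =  - 226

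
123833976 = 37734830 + 86099146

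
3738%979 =801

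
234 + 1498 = 1732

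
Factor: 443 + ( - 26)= 417 = 3^1 * 139^1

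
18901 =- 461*( - 41 )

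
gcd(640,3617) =1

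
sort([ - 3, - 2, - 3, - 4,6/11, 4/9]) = [ - 4 , - 3,-3, - 2, 4/9,6/11 ] 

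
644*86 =55384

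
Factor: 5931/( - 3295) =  - 3^2*5^ ( - 1 )=   - 9/5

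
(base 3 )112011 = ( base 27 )e4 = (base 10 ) 382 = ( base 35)aw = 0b101111110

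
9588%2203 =776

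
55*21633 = 1189815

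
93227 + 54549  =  147776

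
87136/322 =6224/23 = 270.61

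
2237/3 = 745 + 2/3 = 745.67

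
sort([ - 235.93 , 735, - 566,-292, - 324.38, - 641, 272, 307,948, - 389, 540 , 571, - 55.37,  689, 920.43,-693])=[ - 693, - 641, - 566, - 389,-324.38, - 292, - 235.93,-55.37, 272 , 307,  540,  571, 689, 735, 920.43,948 ] 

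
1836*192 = 352512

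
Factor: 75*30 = 2250 = 2^1 *3^2*5^3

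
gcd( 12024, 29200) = 8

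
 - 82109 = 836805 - 918914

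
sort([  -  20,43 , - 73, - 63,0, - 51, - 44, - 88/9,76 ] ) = [ - 73, - 63,-51, - 44, - 20, - 88/9,  0 , 43,76] 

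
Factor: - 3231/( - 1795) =9/5  =  3^2*5^( - 1 ) 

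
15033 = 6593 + 8440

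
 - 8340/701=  - 8340/701 = -11.90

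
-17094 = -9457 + -7637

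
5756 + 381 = 6137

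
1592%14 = 10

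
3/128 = 3/128 = 0.02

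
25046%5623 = 2554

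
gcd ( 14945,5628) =7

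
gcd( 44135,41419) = 679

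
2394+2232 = 4626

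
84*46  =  3864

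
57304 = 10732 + 46572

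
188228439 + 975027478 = 1163255917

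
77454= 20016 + 57438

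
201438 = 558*361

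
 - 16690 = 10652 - 27342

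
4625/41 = 112+33/41= 112.80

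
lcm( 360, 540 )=1080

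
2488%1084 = 320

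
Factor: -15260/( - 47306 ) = 10/31 = 2^1*5^1 *31^( - 1) 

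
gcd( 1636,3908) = 4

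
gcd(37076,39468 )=1196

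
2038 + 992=3030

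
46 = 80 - 34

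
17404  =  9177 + 8227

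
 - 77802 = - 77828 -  - 26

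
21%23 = 21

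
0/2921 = 0 = 0.00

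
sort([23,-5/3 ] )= [ - 5/3, 23 ] 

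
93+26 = 119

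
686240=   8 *85780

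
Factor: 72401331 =3^1*2791^1*8647^1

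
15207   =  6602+8605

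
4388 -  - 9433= 13821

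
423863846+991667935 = 1415531781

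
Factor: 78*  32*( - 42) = -104832  =  - 2^7*3^2*7^1*13^1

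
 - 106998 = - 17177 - 89821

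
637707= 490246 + 147461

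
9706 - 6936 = 2770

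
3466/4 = 866 + 1/2  =  866.50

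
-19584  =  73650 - 93234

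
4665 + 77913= 82578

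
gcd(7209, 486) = 81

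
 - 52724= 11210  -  63934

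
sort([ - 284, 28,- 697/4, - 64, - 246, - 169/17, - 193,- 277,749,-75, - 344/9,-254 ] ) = [ - 284,-277, - 254 ,  -  246, - 193 , -697/4, - 75, - 64, - 344/9, - 169/17, 28,749 ]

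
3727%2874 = 853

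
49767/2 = 24883 + 1/2 = 24883.50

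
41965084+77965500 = 119930584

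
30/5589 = 10/1863 = 0.01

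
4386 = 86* 51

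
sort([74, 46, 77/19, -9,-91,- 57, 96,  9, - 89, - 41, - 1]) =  [ - 91, - 89, - 57,  -  41,  -  9,  -  1,  77/19 , 9,  46, 74, 96 ]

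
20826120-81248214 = -60422094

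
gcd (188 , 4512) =188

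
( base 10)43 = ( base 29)1E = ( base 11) 3a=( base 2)101011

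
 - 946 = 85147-86093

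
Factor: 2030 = 2^1 * 5^1*7^1*29^1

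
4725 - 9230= - 4505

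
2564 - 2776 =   -  212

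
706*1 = 706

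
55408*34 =1883872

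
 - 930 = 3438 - 4368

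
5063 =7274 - 2211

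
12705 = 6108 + 6597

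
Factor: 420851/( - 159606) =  - 2^( - 1 ) * 3^( - 2 )*8867^( - 1 )* 420851^1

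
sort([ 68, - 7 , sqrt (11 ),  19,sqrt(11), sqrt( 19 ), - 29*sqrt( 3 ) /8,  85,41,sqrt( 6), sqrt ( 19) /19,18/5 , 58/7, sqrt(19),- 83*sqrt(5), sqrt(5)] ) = [ - 83*sqrt( 5 ), - 7, -29*sqrt( 3 ) /8, sqrt( 19 ) /19, sqrt ( 5), sqrt (6),sqrt( 11 ),  sqrt (11 ), 18/5, sqrt ( 19), sqrt(19 ), 58/7 , 19,41, 68, 85] 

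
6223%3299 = 2924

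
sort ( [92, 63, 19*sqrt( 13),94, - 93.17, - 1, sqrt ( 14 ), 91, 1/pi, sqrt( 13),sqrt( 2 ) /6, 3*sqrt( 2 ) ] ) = [ - 93.17, - 1,sqrt(2 ) /6, 1/pi,  sqrt(13), sqrt(14), 3*sqrt (2),  63,19*sqrt ( 13), 91, 92,94 ] 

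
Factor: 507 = 3^1*13^2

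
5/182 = 5/182 =0.03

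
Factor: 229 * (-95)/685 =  - 19^1*137^ ( - 1 )*229^1 =- 4351/137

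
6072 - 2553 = 3519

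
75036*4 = 300144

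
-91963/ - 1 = 91963/1= 91963.00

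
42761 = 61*701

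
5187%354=231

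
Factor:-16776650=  - 2^1*5^2*11^2*47^1 * 59^1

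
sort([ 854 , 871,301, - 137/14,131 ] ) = [  -  137/14,131,301,854 , 871]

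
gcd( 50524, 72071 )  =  743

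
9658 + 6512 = 16170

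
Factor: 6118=2^1*7^1*19^1*23^1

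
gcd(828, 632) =4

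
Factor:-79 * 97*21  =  -3^1*7^1*79^1*97^1 = -160923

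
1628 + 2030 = 3658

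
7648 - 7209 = 439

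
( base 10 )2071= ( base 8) 4027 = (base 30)291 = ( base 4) 200113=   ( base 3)2211201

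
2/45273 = 2/45273  =  0.00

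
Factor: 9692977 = 7^1*1384711^1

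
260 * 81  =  21060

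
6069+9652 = 15721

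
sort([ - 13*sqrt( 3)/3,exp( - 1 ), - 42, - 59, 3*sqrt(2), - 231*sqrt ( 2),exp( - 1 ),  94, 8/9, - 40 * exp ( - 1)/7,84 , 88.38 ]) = [ - 231*sqrt ( 2 ),-59,  -  42, - 13 *sqrt(  3)/3, - 40*exp (-1 )/7,  exp( - 1 ),exp(  -  1 ) , 8/9,3*sqrt( 2 ), 84,88.38, 94 ] 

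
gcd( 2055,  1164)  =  3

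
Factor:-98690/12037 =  - 2^1*5^1*71^1 * 139^1*12037^( - 1)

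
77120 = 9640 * 8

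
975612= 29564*33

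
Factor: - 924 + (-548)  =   - 1472 =- 2^6*23^1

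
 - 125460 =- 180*697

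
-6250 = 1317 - 7567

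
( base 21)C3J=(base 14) 1d5c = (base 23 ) A3F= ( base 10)5374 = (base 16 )14FE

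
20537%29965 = 20537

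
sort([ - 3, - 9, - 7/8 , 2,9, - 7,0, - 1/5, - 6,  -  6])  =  [ - 9,  -  7, - 6, - 6,  -  3 , - 7/8, - 1/5,  0, 2,9 ]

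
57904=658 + 57246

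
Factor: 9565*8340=79772100=2^2*3^1*5^2* 139^1*1913^1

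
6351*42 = 266742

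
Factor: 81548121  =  3^1*421^1 * 64567^1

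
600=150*4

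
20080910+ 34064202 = 54145112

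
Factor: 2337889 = 2337889^1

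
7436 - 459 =6977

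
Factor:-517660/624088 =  - 715/862 = - 2^( - 1) * 5^1*11^1*13^1*431^ ( - 1)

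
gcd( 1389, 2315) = 463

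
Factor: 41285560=2^3 * 5^1*29^1*35591^1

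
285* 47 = 13395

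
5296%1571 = 583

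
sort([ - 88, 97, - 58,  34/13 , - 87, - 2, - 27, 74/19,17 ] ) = [ - 88, - 87, -58, - 27,- 2,34/13,74/19, 17, 97 ]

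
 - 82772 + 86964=4192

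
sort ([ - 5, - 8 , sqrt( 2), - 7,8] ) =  [-8,- 7, - 5,sqrt( 2) , 8] 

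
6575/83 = 6575/83=79.22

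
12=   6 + 6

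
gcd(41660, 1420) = 20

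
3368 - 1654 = 1714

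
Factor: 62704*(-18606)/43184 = -72916914/2699=- 2^1*3^1*7^1*443^1*2699^ ( - 1)*3919^1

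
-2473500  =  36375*( - 68)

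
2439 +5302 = 7741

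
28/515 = 28/515= 0.05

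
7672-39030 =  - 31358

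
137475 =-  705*( - 195 )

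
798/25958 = 399/12979 = 0.03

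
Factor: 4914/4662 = 39/37= 3^1*13^1 * 37^( - 1) 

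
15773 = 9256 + 6517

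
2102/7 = 2102/7 = 300.29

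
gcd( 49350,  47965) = 5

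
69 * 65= 4485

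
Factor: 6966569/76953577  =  17^( - 1 )*4526681^( -1 )* 6966569^1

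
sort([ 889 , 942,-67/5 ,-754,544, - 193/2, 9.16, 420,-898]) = [-898, -754, - 193/2, - 67/5, 9.16,420,544, 889,942 ]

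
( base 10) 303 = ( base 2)100101111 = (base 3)102020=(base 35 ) 8N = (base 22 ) DH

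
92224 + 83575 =175799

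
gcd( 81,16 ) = 1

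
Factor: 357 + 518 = 875 = 5^3*7^1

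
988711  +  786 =989497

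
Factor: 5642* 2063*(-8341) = -97084619086 = - 2^1*7^1*13^1*19^1*31^1 *439^1 * 2063^1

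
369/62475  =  123/20825  =  0.01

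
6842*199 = 1361558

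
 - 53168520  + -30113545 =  - 83282065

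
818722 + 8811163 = 9629885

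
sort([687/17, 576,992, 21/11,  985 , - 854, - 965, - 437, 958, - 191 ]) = [ - 965,-854, - 437, - 191,21/11,687/17, 576,958, 985, 992]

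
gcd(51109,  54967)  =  1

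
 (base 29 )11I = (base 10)888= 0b1101111000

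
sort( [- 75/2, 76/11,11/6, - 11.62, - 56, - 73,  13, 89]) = [ - 73, - 56, - 75/2, - 11.62, 11/6, 76/11, 13, 89]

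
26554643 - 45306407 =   -  18751764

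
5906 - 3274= 2632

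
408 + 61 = 469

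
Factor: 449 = 449^1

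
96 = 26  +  70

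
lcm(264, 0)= 0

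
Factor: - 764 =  - 2^2*191^1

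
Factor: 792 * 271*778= 2^4* 3^2 * 11^1*271^1*389^1  =  166983696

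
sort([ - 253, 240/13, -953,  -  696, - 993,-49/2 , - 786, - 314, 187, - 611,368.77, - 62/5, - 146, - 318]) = [-993, - 953, - 786, -696, - 611 , - 318, - 314, - 253 ,  -  146,  -  49/2, - 62/5,240/13,187,368.77]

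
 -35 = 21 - 56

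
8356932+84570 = 8441502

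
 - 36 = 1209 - 1245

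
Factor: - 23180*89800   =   -2^5*5^3 *19^1*61^1*449^1 = - 2081564000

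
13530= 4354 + 9176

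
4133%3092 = 1041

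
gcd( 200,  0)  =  200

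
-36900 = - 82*450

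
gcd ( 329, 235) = 47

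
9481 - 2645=6836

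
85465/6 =85465/6=14244.17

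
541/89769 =541/89769 = 0.01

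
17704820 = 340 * 52073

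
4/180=1/45 = 0.02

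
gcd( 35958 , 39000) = 78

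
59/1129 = 59/1129=0.05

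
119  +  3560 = 3679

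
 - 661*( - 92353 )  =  61045333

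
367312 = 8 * 45914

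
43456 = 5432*8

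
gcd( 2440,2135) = 305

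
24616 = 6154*4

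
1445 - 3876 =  - 2431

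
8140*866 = 7049240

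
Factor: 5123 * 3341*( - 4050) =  - 69319569150 = - 2^1*3^4*5^2*13^1*47^1*109^1*257^1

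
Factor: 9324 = 2^2*3^2*7^1 * 37^1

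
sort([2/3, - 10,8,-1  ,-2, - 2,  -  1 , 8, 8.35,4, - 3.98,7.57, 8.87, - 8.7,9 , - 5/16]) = [-10, - 8.7, - 3.98,  -  2, - 2, - 1, - 1, - 5/16,2/3, 4, 7.57, 8,8,8.35,8.87,9]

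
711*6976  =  4959936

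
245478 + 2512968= 2758446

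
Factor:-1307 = - 1307^1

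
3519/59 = 3519/59= 59.64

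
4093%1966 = 161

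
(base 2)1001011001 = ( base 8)1131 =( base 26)n3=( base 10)601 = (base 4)21121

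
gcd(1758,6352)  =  2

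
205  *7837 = 1606585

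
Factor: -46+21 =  - 5^2 = - 25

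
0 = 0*3209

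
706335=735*961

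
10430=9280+1150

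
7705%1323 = 1090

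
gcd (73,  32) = 1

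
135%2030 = 135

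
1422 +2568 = 3990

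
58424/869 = 67 + 201/869  =  67.23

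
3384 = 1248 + 2136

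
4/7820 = 1/1955=0.00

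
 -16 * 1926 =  - 30816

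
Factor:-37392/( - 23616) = 19/12 = 2^(  -  2)*3^( - 1)*19^1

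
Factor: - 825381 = -3^2*293^1*313^1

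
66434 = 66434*1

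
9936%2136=1392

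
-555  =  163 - 718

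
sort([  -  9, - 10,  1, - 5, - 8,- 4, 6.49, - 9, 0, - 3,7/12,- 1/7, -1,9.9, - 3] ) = [-10, - 9,- 9, -8, - 5, - 4, - 3, - 3,-1, - 1/7,0, 7/12,1,6.49, 9.9 ] 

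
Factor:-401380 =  - 2^2 * 5^1*7^1*47^1*61^1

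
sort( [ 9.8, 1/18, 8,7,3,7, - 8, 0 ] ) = [ - 8,0,1/18, 3, 7 , 7,8, 9.8]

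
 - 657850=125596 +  - 783446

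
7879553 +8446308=16325861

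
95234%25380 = 19094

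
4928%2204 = 520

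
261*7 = 1827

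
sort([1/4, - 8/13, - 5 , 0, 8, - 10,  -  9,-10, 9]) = [ - 10,-10, - 9, - 5, - 8/13, 0, 1/4, 8,9]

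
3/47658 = 1/15886  =  0.00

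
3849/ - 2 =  - 1925 + 1/2= - 1924.50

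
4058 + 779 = 4837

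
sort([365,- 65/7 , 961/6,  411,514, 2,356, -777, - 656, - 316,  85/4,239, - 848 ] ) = [ - 848,-777, - 656, - 316 ,  -  65/7, 2, 85/4, 961/6,239, 356 , 365, 411,514] 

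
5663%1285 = 523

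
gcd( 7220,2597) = 1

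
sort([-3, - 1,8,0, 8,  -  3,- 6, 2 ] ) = [-6,  -  3, -3, - 1,0, 2,8,8]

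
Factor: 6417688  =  2^3 * 61^1 * 13151^1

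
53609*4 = 214436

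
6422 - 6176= 246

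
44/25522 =22/12761 = 0.00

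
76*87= 6612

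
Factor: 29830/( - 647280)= - 2983/64728=- 2^( - 3)*3^( - 2)*19^1*29^( - 1)*31^( - 1)* 157^1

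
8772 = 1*8772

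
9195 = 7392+1803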